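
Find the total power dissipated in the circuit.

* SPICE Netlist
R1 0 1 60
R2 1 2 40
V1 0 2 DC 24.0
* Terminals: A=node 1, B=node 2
Nodal analysis, taking node 2 as the 0 V reference.
Source V1 fixes V_0 = 24 V.
KCL at each unknown node (sum of currents leaving = 0; resistances in Ω):
  Node 1: (V_1 - 24)/60 + (V_1 - 0)/40 = 0
Collecting terms: 0.04167 × V_1 = 0.4  =>  V_1 = 9.6 V
Power in each resistor, P = (ΔV)²/R:
  P_R1 = (24 - 9.6)²/60 = 3.456 W
  P_R2 = (9.6 - 0)²/40 = 2.304 W
P_total = P_R1 + P_R2 = 5.76 W

Final answer: 5.76 W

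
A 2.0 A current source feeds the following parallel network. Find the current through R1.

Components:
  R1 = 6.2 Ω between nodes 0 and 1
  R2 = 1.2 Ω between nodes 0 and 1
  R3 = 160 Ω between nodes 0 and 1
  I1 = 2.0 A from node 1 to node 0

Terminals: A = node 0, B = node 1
All resistors sit directly between nodes 0 and 1, so they are in parallel and share one voltage V; the full source current 2 A splits among them.
1/R_par = 1/6.2 + 1/1.2 + 1/160 = 1.001 S  =>  R_par = 0.9991 Ω
V = I × R_par = 2 × 0.9991 = 1.998 V
I_R1 = V/R1 = 1.998/6.2 = 0.3223 A

Final answer: 0.3223 A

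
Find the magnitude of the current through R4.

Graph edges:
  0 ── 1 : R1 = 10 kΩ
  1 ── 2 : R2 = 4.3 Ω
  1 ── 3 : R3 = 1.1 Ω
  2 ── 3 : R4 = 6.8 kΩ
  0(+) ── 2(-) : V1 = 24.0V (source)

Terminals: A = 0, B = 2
Nodal analysis, taking node 2 as the 0 V reference.
Source V1 fixes V_0 = 24 V.
KCL at each unknown node (sum of currents leaving = 0; resistances in Ω):
  Node 1: (V_1 - 24)/10000 + (V_1 - 0)/4.3 + (V_1 - V_3)/1.1 = 0
  Node 3: (V_3 - V_1)/1.1 + (V_3 - 0)/6800 = 0
Collecting terms (coefficients in siemens):
  1.142·V_1 - 0.9091·V_3 = 0.0024
  0.9092·V_3 - 0.9091·V_1 = 0
Determinant D = (1.142)(0.9092) - (-0.9091)(-0.9091) = 0.2117
V_1 = [(0.0024)(0.9092) - (-0.9091)(0)]/D = 0.01031 V
V_3 = [(1.142)(0) - (0.0024)(-0.9091)]/D = 0.01031 V
I_R4 = (V_2 - V_3)/R4 = (0 - 0.01031)/6800 = -0.000001516 A
|I_R4| = 0.000001516 A

Final answer: |I_R4| = 1.516e-06 A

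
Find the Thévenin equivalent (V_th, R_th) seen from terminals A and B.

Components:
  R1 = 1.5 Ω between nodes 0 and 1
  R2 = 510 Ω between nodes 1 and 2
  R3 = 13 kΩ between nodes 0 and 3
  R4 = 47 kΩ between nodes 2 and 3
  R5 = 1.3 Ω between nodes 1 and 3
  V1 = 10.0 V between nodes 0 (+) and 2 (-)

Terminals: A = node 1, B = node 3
Step 1 — V_th is the open-circuit voltage V_A - V_B (nothing connected across the terminals).
Nodal analysis, taking node 2 as the 0 V reference.
Source V1 fixes V_0 = 10 V.
KCL at each unknown node (sum of currents leaving = 0; resistances in Ω):
  Node 1: (V_1 - 10)/1.5 + (V_1 - 0)/510 + (V_1 - V_3)/1.3 = 0
  Node 3: (V_3 - 10)/13000 + (V_3 - 0)/47000 + (V_3 - V_1)/1.3 = 0
Collecting terms (coefficients in siemens):
  1.438·V_1 - 0.7692·V_3 = 6.667
  0.7693·V_3 - 0.7692·V_1 = 0.0007692
Determinant D = (1.438)(0.7693) - (-0.7692)(-0.7692) = 0.5145
V_1 = [(6.667)(0.7693) - (-0.7692)(0.0007692)]/D = 9.97 V
V_3 = [(1.438)(0.0007692) - (6.667)(-0.7692)]/D = 9.97 V
V_th = V_1 - V_3 = 9.97 - 9.97 = 0.0002728 V
Step 2 — R_th: zero the source — replace V1 by a short circuit (node 2 merges into node 0) — and find the resistance seen between A (node 1) and B (node 3).
Reduce the network between node 1 (A) and node 3 (B) by series/parallel combination:
  Rp1 = R1 ‖ R2 (parallel, both between nodes 0 and 1) = 1/(1/1.5 + 1/510) = 1.496 Ω
  Rp2 = R3 ‖ R4 (parallel, both between nodes 0 and 3) = 1/(1/13000 + 1/47000) = 10180 Ω
  Rs1 = Rp1 + Rp2 (series, joined only at node 0) = 1.496 + 10180 = 10180 Ω
  Rp3 = R5 ‖ Rs1 (parallel, both between nodes 1 and 3) = 1/(1/1.3 + 1/10180) = 1.3 Ω
R_th = 1.3 Ω

Final answer: V_th = 0.0002728 V, R_th = 1.3 Ω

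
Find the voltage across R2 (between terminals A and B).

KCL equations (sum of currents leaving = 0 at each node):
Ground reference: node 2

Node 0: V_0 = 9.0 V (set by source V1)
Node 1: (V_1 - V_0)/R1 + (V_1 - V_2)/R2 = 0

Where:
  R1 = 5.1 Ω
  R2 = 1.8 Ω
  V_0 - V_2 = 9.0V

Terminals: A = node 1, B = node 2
R1 and R2 are in series across V1 (node 0 → node 1 → node 2), and the output A–B is taken across R2, so this is a voltage divider.
Series current: I = V1/(R1 + R2) = 9/(5.1 + 1.8) = 9/6.9 = 1.304 A
V_R2 = I × R2 = V1 × R2/(R1 + R2) = 9 × 1.8/6.9 = 2.348 V

Final answer: 2.348 V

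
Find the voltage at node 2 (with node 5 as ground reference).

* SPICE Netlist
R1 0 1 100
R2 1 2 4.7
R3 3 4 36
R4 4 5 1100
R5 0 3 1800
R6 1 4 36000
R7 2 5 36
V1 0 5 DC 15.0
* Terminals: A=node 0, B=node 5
Nodal analysis, taking node 5 as the 0 V reference.
Source V1 fixes V_0 = 15 V.
KCL at each unknown node (sum of currents leaving = 0; resistances in Ω):
  Node 1: (V_1 - 15)/100 + (V_1 - V_2)/4.7 + (V_1 - V_4)/36000 = 0
  Node 2: (V_2 - V_1)/4.7 + (V_2 - 0)/36 = 0
  Node 3: (V_3 - V_4)/36 + (V_3 - 15)/1800 = 0
  Node 4: (V_4 - V_3)/36 + (V_4 - 0)/1100 + (V_4 - V_1)/36000 = 0
Collecting terms (coefficients in siemens):
  0.2228·V_1 - 0.2128·V_2 - 0.00002778·V_4 = 0.15
  0.2405·V_2 - 0.2128·V_1 = 0
  0.02833·V_3 - 0.02778·V_4 = 0.008333
  0.02871·V_4 - 0.00002778·V_1 - 0.02778·V_3 = 0
Solving these 4 simultaneous equations (Gaussian elimination) gives:
  V_1 = 4.34 V, V_2 = 3.839 V, V_3 = 5.78 V, V_4 = 5.596 V
The requested potential is V_2 = 3.839 V.

Final answer: V_2 = 3.839 V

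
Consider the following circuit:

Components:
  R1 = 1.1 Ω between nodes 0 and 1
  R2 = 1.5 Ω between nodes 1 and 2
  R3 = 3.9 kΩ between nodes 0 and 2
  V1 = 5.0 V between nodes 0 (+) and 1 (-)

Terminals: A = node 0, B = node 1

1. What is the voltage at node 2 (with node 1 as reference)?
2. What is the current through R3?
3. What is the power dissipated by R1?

Nodal analysis, taking node 1 as the 0 V reference.
Source V1 fixes V_0 = 5 V.
KCL at each unknown node (sum of currents leaving = 0; resistances in Ω):
  Node 2: (V_2 - 0)/1.5 + (V_2 - 5)/3900 = 0
Collecting terms: 0.6669 × V_2 = 0.001282  =>  V_2 = 0.001922 V
Part 1:
  Read off the nodal solution: V_2 = 0.001922 V
Part 2:
  I_R3 = (V_0 - V_2)/R3 = (5 - 0.001922)/3900 = 0.001282 A
  Magnitude: I_R3 = 0.001282 A
Part 3:
  I_R1 = (V_0 - V_1)/R1 = (5 - 0)/1.1 = 4.545 A
  P_R1 = I_R1² × R1 = (4.545)² × 1.1 = 22.73 W

Final answers:
1. V_2 = 0.001922 V
2. I_R3 = 0.001282 A
3. P_R1 = 22.73 W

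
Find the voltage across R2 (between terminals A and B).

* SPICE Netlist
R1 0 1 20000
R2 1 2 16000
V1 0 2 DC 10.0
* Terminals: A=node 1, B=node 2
R1 and R2 are in series across V1 (node 0 → node 1 → node 2), and the output A–B is taken across R2, so this is a voltage divider.
Series current: I = V1/(R1 + R2) = 10/(20000 + 16000) = 10/36000 = 0.0002778 A
V_R2 = I × R2 = V1 × R2/(R1 + R2) = 10 × 16000/36000 = 4.444 V

Final answer: 4.444 V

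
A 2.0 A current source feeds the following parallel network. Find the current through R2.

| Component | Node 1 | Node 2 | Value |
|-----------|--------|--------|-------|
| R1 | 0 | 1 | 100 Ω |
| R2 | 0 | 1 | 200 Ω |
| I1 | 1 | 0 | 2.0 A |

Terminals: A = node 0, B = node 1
All resistors sit directly between nodes 0 and 1, so they are in parallel and share one voltage V; the full source current 2 A splits among them.
1/R_par = 1/100 + 1/200 = 0.015 S  =>  R_par = 66.67 Ω
V = I × R_par = 2 × 66.67 = 133.3 V
I_R2 = V/R2 = 133.3/200 = 0.6667 A

Final answer: 0.6667 A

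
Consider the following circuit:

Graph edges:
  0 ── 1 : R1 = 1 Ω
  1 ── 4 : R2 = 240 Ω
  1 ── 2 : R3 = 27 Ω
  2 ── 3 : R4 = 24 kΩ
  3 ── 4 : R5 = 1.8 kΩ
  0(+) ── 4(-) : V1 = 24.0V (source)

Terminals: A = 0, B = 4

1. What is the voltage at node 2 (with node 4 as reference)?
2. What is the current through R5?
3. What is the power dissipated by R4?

Nodal analysis, taking node 4 as the 0 V reference.
Source V1 fixes V_0 = 24 V.
KCL at each unknown node (sum of currents leaving = 0; resistances in Ω):
  Node 1: (V_1 - 24)/1 + (V_1 - 0)/240 + (V_1 - V_2)/27 = 0
  Node 2: (V_2 - V_1)/27 + (V_2 - V_3)/24000 = 0
  Node 3: (V_3 - V_2)/24000 + (V_3 - 0)/1800 = 0
Collecting terms (coefficients in siemens):
  1.041·V_1 - 0.03704·V_2 = 24
  0.03708·V_2 - 0.03704·V_1 - 0.00004167·V_3 = 0
  0.0005972·V_3 - 0.00004167·V_2 = 0
Solving these 3 simultaneous equations (Gaussian elimination) gives:
  V_1 = 23.9 V, V_2 = 23.87 V, V_3 = 1.666 V
Part 1:
  Read off the nodal solution: V_2 = 23.87 V
Part 2:
  I_R5 = (V_3 - V_4)/R5 = (1.666 - 0)/1800 = 0.0009254 A
  Magnitude: I_R5 = 0.0009254 A
Part 3:
  I_R4 = (V_2 - V_3)/R4 = (23.87 - 1.666)/24000 = 0.0009254 A
  P_R4 = I_R4² × R4 = (0.0009254)² × 24000 = 0.02055 W

Final answers:
1. V_2 = 23.87 V
2. I_R5 = 0.0009254 A
3. P_R4 = 0.02055 W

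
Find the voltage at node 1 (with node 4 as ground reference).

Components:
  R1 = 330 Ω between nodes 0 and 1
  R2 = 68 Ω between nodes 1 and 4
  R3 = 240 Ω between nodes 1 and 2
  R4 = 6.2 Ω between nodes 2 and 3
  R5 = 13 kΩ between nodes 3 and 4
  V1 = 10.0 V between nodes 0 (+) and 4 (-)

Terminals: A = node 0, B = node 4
Nodal analysis, taking node 4 as the 0 V reference.
Source V1 fixes V_0 = 10 V.
KCL at each unknown node (sum of currents leaving = 0; resistances in Ω):
  Node 1: (V_1 - 10)/330 + (V_1 - 0)/68 + (V_1 - V_2)/240 = 0
  Node 2: (V_2 - V_1)/240 + (V_2 - V_3)/6.2 = 0
  Node 3: (V_3 - V_2)/6.2 + (V_3 - 0)/13000 = 0
Collecting terms (coefficients in siemens):
  0.0219·V_1 - 0.004167·V_2 = 0.0303
  0.1655·V_2 - 0.004167·V_1 - 0.1613·V_3 = 0
  0.1614·V_3 - 0.1613·V_2 = 0
Solving these 3 simultaneous equations (Gaussian elimination) gives:
  V_1 = 1.701 V, V_2 = 1.67 V, V_3 = 1.67 V
The requested potential is V_1 = 1.701 V.

Final answer: V_1 = 1.701 V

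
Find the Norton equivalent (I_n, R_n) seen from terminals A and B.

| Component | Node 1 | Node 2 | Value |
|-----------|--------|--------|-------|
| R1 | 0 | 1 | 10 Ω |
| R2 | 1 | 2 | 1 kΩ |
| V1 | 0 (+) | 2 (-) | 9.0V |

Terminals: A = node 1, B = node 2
Find the Thévenin equivalent first; then I_n = V_th/R_th and R_n = R_th.
Step 1 — V_th is the open-circuit voltage V_A - V_B (nothing connected across the terminals).
Nodal analysis, taking node 2 as the 0 V reference.
Source V1 fixes V_0 = 9 V.
KCL at each unknown node (sum of currents leaving = 0; resistances in Ω):
  Node 1: (V_1 - 9)/10 + (V_1 - 0)/1000 = 0
Collecting terms: 0.101 × V_1 = 0.9  =>  V_1 = 8.911 V
V_th = V_1 - V_2 = 8.911 - 0 = 8.911 V
Step 2 — R_th: zero the source — replace V1 by a short circuit (node 2 merges into node 0) — and find the resistance seen between A (node 1) and B (node 0).
Reduce the network between node 1 (A) and node 0 (B) by series/parallel combination:
  Rp1 = R1 ‖ R2 (parallel, both between nodes 0 and 1) = 1/(1/10 + 1/1000) = 9.901 Ω
R_th = 9.901 Ω
I_n = V_th/R_th = 8.911/9.901 = 0.9 A, and R_n = R_th = 9.901 Ω

Final answer: I_n = 0.9 A, R_n = 9.901 Ω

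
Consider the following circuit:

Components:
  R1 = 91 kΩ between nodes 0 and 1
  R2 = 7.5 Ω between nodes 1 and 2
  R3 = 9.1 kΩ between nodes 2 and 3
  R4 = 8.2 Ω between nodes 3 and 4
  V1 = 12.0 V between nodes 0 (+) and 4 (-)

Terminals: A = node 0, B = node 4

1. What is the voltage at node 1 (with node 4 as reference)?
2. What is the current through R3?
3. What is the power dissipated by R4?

Nodal analysis, taking node 4 as the 0 V reference.
Source V1 fixes V_0 = 12 V.
KCL at each unknown node (sum of currents leaving = 0; resistances in Ω):
  Node 1: (V_1 - 12)/91000 + (V_1 - V_2)/7.5 = 0
  Node 2: (V_2 - V_1)/7.5 + (V_2 - V_3)/9100 = 0
  Node 3: (V_3 - V_2)/9100 + (V_3 - 0)/8.2 = 0
Collecting terms (coefficients in siemens):
  0.1333·V_1 - 0.1333·V_2 = 0.0001319
  0.1334·V_2 - 0.1333·V_1 - 0.0001099·V_3 = 0
  0.1221·V_3 - 0.0001099·V_2 = 0
Solving these 3 simultaneous equations (Gaussian elimination) gives:
  V_1 = 1.093 V, V_2 = 1.092 V, V_3 = 0.0009829 V
Part 1:
  Read off the nodal solution: V_1 = 1.093 V
Part 2:
  I_R3 = (V_2 - V_3)/R3 = (1.092 - 0.0009829)/9100 = 0.0001199 A
  Magnitude: I_R3 = 0.0001199 A
Part 3:
  I_R4 = (V_3 - V_4)/R4 = (0.0009829 - 0)/8.2 = 0.0001199 A
  P_R4 = I_R4² × R4 = (0.0001199)² × 8.2 = 0.0000001178 W

Final answers:
1. V_1 = 1.093 V
2. I_R3 = 0.0001199 A
3. P_R4 = 1.178e-07 W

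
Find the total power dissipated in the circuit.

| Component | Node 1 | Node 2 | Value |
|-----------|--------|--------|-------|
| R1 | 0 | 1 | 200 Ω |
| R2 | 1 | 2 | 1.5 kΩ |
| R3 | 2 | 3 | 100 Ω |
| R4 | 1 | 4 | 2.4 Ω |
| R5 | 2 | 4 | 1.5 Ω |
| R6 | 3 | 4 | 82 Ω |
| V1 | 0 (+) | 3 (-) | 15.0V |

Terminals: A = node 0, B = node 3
Nodal analysis, taking node 3 as the 0 V reference.
Source V1 fixes V_0 = 15 V.
KCL at each unknown node (sum of currents leaving = 0; resistances in Ω):
  Node 1: (V_1 - 15)/200 + (V_1 - V_2)/1500 + (V_1 - V_4)/2.4 = 0
  Node 2: (V_2 - V_1)/1500 + (V_2 - 0)/100 + (V_2 - V_4)/1.5 = 0
  Node 4: (V_4 - V_1)/2.4 + (V_4 - V_2)/1.5 + (V_4 - 0)/82 = 0
Collecting terms (coefficients in siemens):
  0.4223·V_1 - 0.0006667·V_2 - 0.4167·V_4 = 0.075
  0.6773·V_2 - 0.0006667·V_1 - 0.6667·V_4 = 0
  1.096·V_4 - 0.4167·V_1 - 0.6667·V_2 = 0
Solving these 3 simultaneous equations (Gaussian elimination) gives:
  V_1 = 2.891 V, V_2 = 2.706 V, V_4 = 2.746 V
Power in each resistor, P = (ΔV)²/R:
  P_R1 = (15 - 2.891)²/200 = 0.7331 W
  P_R2 = (2.891 - 2.706)²/1500 = 0.00002292 W
  P_R3 = (2.706 - 0)²/100 = 0.07321 W
  P_R4 = (2.891 - 2.746)²/2.4 = 0.008762 W
  P_R5 = (2.706 - 2.746)²/1.5 = 0.001088 W
  P_R6 = (0 - 2.746)²/82 = 0.09196 W
P_total = P_R1 + P_R2 + P_R3 + P_R4 + P_R5 + P_R6 = 0.9082 W

Final answer: 0.9082 W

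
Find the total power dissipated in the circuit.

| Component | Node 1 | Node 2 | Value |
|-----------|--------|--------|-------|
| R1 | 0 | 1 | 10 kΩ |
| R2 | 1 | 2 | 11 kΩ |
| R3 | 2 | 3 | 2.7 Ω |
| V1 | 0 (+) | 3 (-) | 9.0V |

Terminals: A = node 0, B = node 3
Nodal analysis, taking node 3 as the 0 V reference.
Source V1 fixes V_0 = 9 V.
KCL at each unknown node (sum of currents leaving = 0; resistances in Ω):
  Node 1: (V_1 - 9)/10000 + (V_1 - V_2)/11000 = 0
  Node 2: (V_2 - V_1)/11000 + (V_2 - 0)/2.7 = 0
Collecting terms (coefficients in siemens):
  0.0001909·V_1 - 0.00009091·V_2 = 0.0009
  0.3705·V_2 - 0.00009091·V_1 = 0
Determinant D = (0.0001909)(0.3705) - (-0.00009091)(-0.00009091) = 0.00007072
V_1 = [(0.0009)(0.3705) - (-0.00009091)(0)]/D = 4.715 V
V_2 = [(0.0001909)(0) - (0.0009)(-0.00009091)]/D = 0.001157 V
Power in each resistor, P = (ΔV)²/R:
  P_R1 = (9 - 4.715)²/10000 = 0.001836 W
  P_R2 = (4.715 - 0.001157)²/11000 = 0.00202 W
  P_R3 = (0.001157 - 0)²/2.7 = 0.0000004958 W
P_total = P_R1 + P_R2 + P_R3 = 0.003857 W

Final answer: 0.003857 W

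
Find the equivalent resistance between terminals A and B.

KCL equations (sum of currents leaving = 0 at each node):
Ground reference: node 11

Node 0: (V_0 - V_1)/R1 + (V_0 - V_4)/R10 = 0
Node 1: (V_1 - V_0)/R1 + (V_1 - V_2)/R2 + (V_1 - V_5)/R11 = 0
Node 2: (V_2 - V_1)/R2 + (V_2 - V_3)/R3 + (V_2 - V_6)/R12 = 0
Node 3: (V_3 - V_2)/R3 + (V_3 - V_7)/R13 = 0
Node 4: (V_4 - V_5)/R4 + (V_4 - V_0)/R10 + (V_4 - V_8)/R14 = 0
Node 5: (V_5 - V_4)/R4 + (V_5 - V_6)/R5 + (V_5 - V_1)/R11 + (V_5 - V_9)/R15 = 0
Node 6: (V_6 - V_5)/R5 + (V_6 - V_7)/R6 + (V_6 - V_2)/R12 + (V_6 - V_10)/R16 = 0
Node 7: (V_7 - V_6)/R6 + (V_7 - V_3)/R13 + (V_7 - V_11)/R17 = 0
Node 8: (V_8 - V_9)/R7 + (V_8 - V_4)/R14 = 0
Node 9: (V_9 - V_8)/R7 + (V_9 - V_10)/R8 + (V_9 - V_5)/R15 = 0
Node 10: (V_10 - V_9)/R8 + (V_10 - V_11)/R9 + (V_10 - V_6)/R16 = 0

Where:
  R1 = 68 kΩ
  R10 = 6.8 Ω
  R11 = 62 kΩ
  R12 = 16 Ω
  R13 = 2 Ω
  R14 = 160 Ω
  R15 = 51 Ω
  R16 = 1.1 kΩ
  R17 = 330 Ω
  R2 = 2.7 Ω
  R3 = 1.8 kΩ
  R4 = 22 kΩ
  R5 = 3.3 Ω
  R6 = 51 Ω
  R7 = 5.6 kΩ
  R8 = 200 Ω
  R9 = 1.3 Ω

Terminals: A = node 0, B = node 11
The network is not a plain series/parallel combination. Inject a 1 A test current into terminal A (node 0) and return it from terminal B (node 11); then R_eq = V_A / (1 A).
Nodal analysis, taking node 11 as the 0 V reference.
Current source I_test pushes 1 A into node 0 and draws it out of node 11.
KCL at each unknown node (sum of currents leaving = 0; resistances in Ω):
  Node 0: (V_0 - V_1)/68000 + (V_0 - V_4)/6.8 - 1 = 0
  Node 1: (V_1 - V_0)/68000 + (V_1 - V_2)/2.7 + (V_1 - V_5)/62000 = 0
  Node 2: (V_2 - V_1)/2.7 + (V_2 - V_3)/1800 + (V_2 - V_6)/16 = 0
  Node 3: (V_3 - V_2)/1800 + (V_3 - V_7)/2 = 0
  Node 4: (V_4 - V_0)/6.8 + (V_4 - V_5)/22000 + (V_4 - V_8)/160 = 0
  Node 5: (V_5 - V_1)/62000 + (V_5 - V_4)/22000 + (V_5 - V_6)/3.3 + (V_5 - V_9)/51 = 0
  Node 6: (V_6 - V_2)/16 + (V_6 - V_5)/3.3 + (V_6 - V_7)/51 + (V_6 - V_10)/1100 = 0
  Node 7: (V_7 - V_3)/2 + (V_7 - V_6)/51 + (V_7 - 0)/330 = 0
  Node 8: (V_8 - V_4)/160 + (V_8 - V_9)/5600 = 0
  Node 9: (V_9 - V_5)/51 + (V_9 - V_8)/5600 + (V_9 - V_10)/200 = 0
  Node 10: (V_10 - V_6)/1100 + (V_10 - V_9)/200 + (V_10 - 0)/1.3 = 0
Collecting terms (coefficients in siemens):
  0.1471·V_0 - 0.00001471·V_1 - 0.1471·V_4 = 1
  0.3704·V_1 - 0.00001471·V_0 - 0.3704·V_2 - 0.00001613·V_5 = 0
  0.4334·V_2 - 0.3704·V_1 - 0.0005556·V_3 - 0.0625·V_6 = 0
  0.5006·V_3 - 0.0005556·V_2 - 0.5·V_7 = 0
  0.1534·V_4 - 0.1471·V_0 - 0.00004545·V_5 - 0.00625·V_8 = 0
  0.3227·V_5 - 0.00001613·V_1 - 0.00004545·V_4 - 0.303·V_6 - 0.01961·V_9 = 0
  0.386·V_6 - 0.0625·V_2 - 0.303·V_5 - 0.01961·V_7 - 0.0009091·V_10 = 0
  0.5226·V_7 - 0.5·V_3 - 0.01961·V_6 = 0
  0.006429·V_8 - 0.00625·V_4 - 0.0001786·V_9 = 0
  0.02479·V_9 - 0.01961·V_5 - 0.0001786·V_8 - 0.005·V_10 = 0
  0.7751·V_10 - 0.0009091·V_6 - 0.005·V_9 = 0
Solving these 11 simultaneous equations (Gaussian elimination) gives:
  V_0 = 4403 V, V_1 = 113.9 V, V_2 = 113.7 V, V_3 = 98.11 V
  V_4 = 4397 V, V_5 = 113.9 V, V_6 = 112.8 V, V_7 = 98.09 V
  V_8 = 4278 V, V_9 = 121.1 V, V_10 = 0.9136 V
R_eq = V_0 / 1 A = 4403 Ω = 4.403 kΩ

Final answer: 4.403 kΩ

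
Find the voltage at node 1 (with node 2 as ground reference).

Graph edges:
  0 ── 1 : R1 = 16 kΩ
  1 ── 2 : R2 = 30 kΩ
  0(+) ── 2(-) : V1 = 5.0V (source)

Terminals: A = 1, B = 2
Nodal analysis, taking node 2 as the 0 V reference.
Source V1 fixes V_0 = 5 V.
KCL at each unknown node (sum of currents leaving = 0; resistances in Ω):
  Node 1: (V_1 - 5)/16000 + (V_1 - 0)/30000 = 0
Collecting terms: 0.00009583 × V_1 = 0.0003125  =>  V_1 = 3.261 V
The requested potential is V_1 = 3.261 V.

Final answer: V_1 = 3.261 V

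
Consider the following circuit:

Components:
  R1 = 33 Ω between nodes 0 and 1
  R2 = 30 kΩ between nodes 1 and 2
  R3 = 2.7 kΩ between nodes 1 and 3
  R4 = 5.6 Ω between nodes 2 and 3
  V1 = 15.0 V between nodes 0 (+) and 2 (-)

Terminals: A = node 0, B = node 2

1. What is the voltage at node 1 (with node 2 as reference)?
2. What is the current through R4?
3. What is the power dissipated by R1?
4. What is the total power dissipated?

Nodal analysis, taking node 2 as the 0 V reference.
Source V1 fixes V_0 = 15 V.
KCL at each unknown node (sum of currents leaving = 0; resistances in Ω):
  Node 1: (V_1 - 15)/33 + (V_1 - 0)/30000 + (V_1 - V_3)/2700 = 0
  Node 3: (V_3 - V_1)/2700 + (V_3 - 0)/5.6 = 0
Collecting terms (coefficients in siemens):
  0.03071·V_1 - 0.0003704·V_3 = 0.4545
  0.1789·V_3 - 0.0003704·V_1 = 0
Determinant D = (0.03071)(0.1789) - (-0.0003704)(-0.0003704) = 0.005495
V_1 = [(0.4545)(0.1789) - (-0.0003704)(0)]/D = 14.8 V
V_3 = [(0.03071)(0) - (0.4545)(-0.0003704)]/D = 0.03064 V
Part 1:
  Read off the nodal solution: V_1 = 14.8 V
Part 2:
  I_R4 = (V_2 - V_3)/R4 = (0 - 0.03064)/5.6 = -0.005471 A
  Magnitude: I_R4 = 0.005471 A
Part 3:
  I_R1 = (V_0 - V_1)/R1 = (15 - 14.8)/33 = 0.005965 A
  P_R1 = I_R1² × R1 = (0.005965)² × 33 = 0.001174 W
Part 4:
  Power in each resistor, P = (ΔV)²/R:
    P_R1 = (15 - 14.8)²/33 = 0.001174 W
    P_R2 = (14.8 - 0)²/30000 = 0.007304 W
    P_R3 = (14.8 - 0.03064)²/2700 = 0.08082 W
    P_R4 = (0 - 0.03064)²/5.6 = 0.0001676 W
  P_total = P_R1 + P_R2 + P_R3 + P_R4 = 0.08947 W

Final answers:
1. V_1 = 14.8 V
2. I_R4 = 0.005471 A
3. P_R1 = 0.001174 W
4. P_total = 0.08947 W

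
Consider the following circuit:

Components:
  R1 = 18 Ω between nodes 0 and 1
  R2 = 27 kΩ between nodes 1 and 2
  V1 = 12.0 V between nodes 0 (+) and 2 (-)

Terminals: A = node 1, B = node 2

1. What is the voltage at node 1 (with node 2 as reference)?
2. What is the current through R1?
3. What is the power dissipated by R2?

Nodal analysis, taking node 2 as the 0 V reference.
Source V1 fixes V_0 = 12 V.
KCL at each unknown node (sum of currents leaving = 0; resistances in Ω):
  Node 1: (V_1 - 12)/18 + (V_1 - 0)/27000 = 0
Collecting terms: 0.05559 × V_1 = 0.6667  =>  V_1 = 11.99 V
Part 1:
  Read off the nodal solution: V_1 = 11.99 V
Part 2:
  I_R1 = (V_0 - V_1)/R1 = (12 - 11.99)/18 = 0.0004441 A
  Magnitude: I_R1 = 0.0004441 A
Part 3:
  I_R2 = (V_1 - V_2)/R2 = (11.99 - 0)/27000 = 0.0004441 A
  P_R2 = I_R2² × R2 = (0.0004441)² × 27000 = 0.005326 W

Final answers:
1. V_1 = 11.99 V
2. I_R1 = 0.0004441 A
3. P_R2 = 0.005326 W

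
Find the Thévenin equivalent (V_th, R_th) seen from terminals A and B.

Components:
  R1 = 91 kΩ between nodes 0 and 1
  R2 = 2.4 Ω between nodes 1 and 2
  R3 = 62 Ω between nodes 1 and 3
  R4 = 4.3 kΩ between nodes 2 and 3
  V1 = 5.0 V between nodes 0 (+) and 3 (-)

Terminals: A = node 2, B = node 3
Step 1 — V_th is the open-circuit voltage V_A - V_B (nothing connected across the terminals).
Nodal analysis, taking node 3 as the 0 V reference.
Source V1 fixes V_0 = 5 V.
KCL at each unknown node (sum of currents leaving = 0; resistances in Ω):
  Node 1: (V_1 - 5)/91000 + (V_1 - V_2)/2.4 + (V_1 - 0)/62 = 0
  Node 2: (V_2 - V_1)/2.4 + (V_2 - 0)/4300 = 0
Collecting terms (coefficients in siemens):
  0.4328·V_1 - 0.4167·V_2 = 0.00005495
  0.4169·V_2 - 0.4167·V_1 = 0
Determinant D = (0.4328)(0.4169) - (-0.4167)(-0.4167) = 0.006826
V_1 = [(0.00005495)(0.4169) - (-0.4167)(0)]/D = 0.003356 V
V_2 = [(0.4328)(0) - (0.00005495)(-0.4167)]/D = 0.003354 V
V_th = V_2 - V_3 = 0.003354 - 0 = 0.003354 V
Step 2 — R_th: zero the source — replace V1 by a short circuit (node 3 merges into node 0) — and find the resistance seen between A (node 2) and B (node 0).
Reduce the network between node 2 (A) and node 0 (B) by series/parallel combination:
  Rp1 = R1 ‖ R3 (parallel, both between nodes 0 and 1) = 1/(1/91000 + 1/62) = 61.96 Ω
  Rs1 = R2 + Rp1 (series, joined only at node 1) = 2.4 + 61.96 = 64.36 Ω
  Rp2 = R4 ‖ Rs1 (parallel, both between nodes 0 and 2) = 1/(1/4300 + 1/64.36) = 63.41 Ω
R_th = 63.41 Ω

Final answer: V_th = 0.003354 V, R_th = 63.41 Ω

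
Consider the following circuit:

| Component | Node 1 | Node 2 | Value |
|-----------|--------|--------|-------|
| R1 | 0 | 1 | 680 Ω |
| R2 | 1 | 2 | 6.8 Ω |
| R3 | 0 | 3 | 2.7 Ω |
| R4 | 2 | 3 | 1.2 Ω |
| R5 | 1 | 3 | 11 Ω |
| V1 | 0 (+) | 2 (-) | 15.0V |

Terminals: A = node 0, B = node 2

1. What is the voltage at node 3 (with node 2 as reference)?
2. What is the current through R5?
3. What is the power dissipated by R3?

Nodal analysis, taking node 2 as the 0 V reference.
Source V1 fixes V_0 = 15 V.
KCL at each unknown node (sum of currents leaving = 0; resistances in Ω):
  Node 1: (V_1 - 15)/680 + (V_1 - 0)/6.8 + (V_1 - V_3)/11 = 0
  Node 3: (V_3 - 15)/2.7 + (V_3 - 0)/1.2 + (V_3 - V_1)/11 = 0
Collecting terms (coefficients in siemens):
  0.2394·V_1 - 0.09091·V_3 = 0.02206
  1.295·V_3 - 0.09091·V_1 = 5.556
Determinant D = (0.2394)(1.295) - (-0.09091)(-0.09091) = 0.3017
V_1 = [(0.02206)(1.295) - (-0.09091)(5.556)]/D = 1.769 V
V_3 = [(0.2394)(5.556) - (0.02206)(-0.09091)]/D = 4.415 V
Part 1:
  Read off the nodal solution: V_3 = 4.415 V
Part 2:
  I_R5 = (V_1 - V_3)/R5 = (1.769 - 4.415)/11 = -0.2406 A
  Magnitude: I_R5 = 0.2406 A
Part 3:
  I_R3 = (V_0 - V_3)/R3 = (15 - 4.415)/2.7 = 3.92 A
  P_R3 = I_R3² × R3 = (3.92)² × 2.7 = 41.49 W

Final answers:
1. V_3 = 4.415 V
2. I_R5 = 0.2406 A
3. P_R3 = 41.49 W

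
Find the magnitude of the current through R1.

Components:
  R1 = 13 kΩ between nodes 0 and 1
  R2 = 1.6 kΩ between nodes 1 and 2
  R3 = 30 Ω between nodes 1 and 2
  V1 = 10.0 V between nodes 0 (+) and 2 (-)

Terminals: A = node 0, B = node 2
Nodal analysis, taking node 2 as the 0 V reference.
Source V1 fixes V_0 = 10 V.
KCL at each unknown node (sum of currents leaving = 0; resistances in Ω):
  Node 1: (V_1 - 10)/13000 + (V_1 - 0)/1600 + (V_1 - 0)/30 = 0
Collecting terms: 0.03404 × V_1 = 0.0007692  =>  V_1 = 0.0226 V
I_R1 = (V_0 - V_1)/R1 = (10 - 0.0226)/13000 = 0.0007675 A
|I_R1| = 0.0007675 A

Final answer: |I_R1| = 0.0007675 A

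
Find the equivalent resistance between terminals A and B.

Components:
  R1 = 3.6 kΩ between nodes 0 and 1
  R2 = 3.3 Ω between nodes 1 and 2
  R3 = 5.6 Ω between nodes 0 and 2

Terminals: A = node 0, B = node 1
Reduce the network between node 0 (A) and node 1 (B) by series/parallel combination:
  Rs1 = R3 + R2 (series, joined only at node 2) = 5.6 + 3.3 = 8.9 Ω
  Rp1 = R1 ‖ Rs1 (parallel, both between nodes 0 and 1) = 1/(1/3600 + 1/8.9) = 8.878 Ω
R_eq = 8.878 Ω

Final answer: 8.878 Ω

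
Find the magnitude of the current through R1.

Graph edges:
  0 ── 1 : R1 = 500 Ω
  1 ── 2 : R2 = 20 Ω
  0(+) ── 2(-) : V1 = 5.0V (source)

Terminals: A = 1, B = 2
Nodal analysis, taking node 2 as the 0 V reference.
Source V1 fixes V_0 = 5 V.
KCL at each unknown node (sum of currents leaving = 0; resistances in Ω):
  Node 1: (V_1 - 5)/500 + (V_1 - 0)/20 = 0
Collecting terms: 0.052 × V_1 = 0.01  =>  V_1 = 0.1923 V
I_R1 = (V_0 - V_1)/R1 = (5 - 0.1923)/500 = 0.009615 A
|I_R1| = 0.009615 A

Final answer: |I_R1| = 0.009615 A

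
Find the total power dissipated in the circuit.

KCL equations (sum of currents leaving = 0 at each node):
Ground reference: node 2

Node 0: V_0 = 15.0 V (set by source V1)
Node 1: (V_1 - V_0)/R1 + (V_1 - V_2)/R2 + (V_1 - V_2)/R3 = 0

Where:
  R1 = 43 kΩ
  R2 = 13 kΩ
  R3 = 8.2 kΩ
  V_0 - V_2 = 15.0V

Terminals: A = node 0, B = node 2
Nodal analysis, taking node 2 as the 0 V reference.
Source V1 fixes V_0 = 15 V.
KCL at each unknown node (sum of currents leaving = 0; resistances in Ω):
  Node 1: (V_1 - 15)/43000 + (V_1 - 0)/13000 + (V_1 - 0)/8200 = 0
Collecting terms: 0.0002221 × V_1 = 0.0003488  =>  V_1 = 1.57 V
Power in each resistor, P = (ΔV)²/R:
  P_R1 = (15 - 1.57)²/43000 = 0.004194 W
  P_R2 = (1.57 - 0)²/13000 = 0.0001897 W
  P_R3 = (1.57 - 0)²/8200 = 0.0003008 W
P_total = P_R1 + P_R2 + P_R3 = 0.004685 W

Final answer: 0.004685 W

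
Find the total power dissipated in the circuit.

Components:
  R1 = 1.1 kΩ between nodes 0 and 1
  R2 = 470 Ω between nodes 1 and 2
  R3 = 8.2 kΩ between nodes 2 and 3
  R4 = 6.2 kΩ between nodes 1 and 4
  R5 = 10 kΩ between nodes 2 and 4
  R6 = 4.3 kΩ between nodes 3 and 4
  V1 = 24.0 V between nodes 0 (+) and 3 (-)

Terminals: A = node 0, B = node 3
Nodal analysis, taking node 3 as the 0 V reference.
Source V1 fixes V_0 = 24 V.
KCL at each unknown node (sum of currents leaving = 0; resistances in Ω):
  Node 1: (V_1 - 24)/1100 + (V_1 - V_2)/470 + (V_1 - V_4)/6200 = 0
  Node 2: (V_2 - V_1)/470 + (V_2 - 0)/8200 + (V_2 - V_4)/10000 = 0
  Node 4: (V_4 - V_1)/6200 + (V_4 - V_2)/10000 + (V_4 - 0)/4300 = 0
Collecting terms (coefficients in siemens):
  0.003198·V_1 - 0.002128·V_2 - 0.0001613·V_4 = 0.02182
  0.00235·V_2 - 0.002128·V_1 - 0.0001·V_4 = 0
  0.0004938·V_4 - 0.0001613·V_1 - 0.0001·V_2 = 0
Solving these 3 simultaneous equations (Gaussian elimination) gives:
  V_1 = 19.11 V, V_2 = 17.72 V, V_4 = 9.829 V
Power in each resistor, P = (ΔV)²/R:
  P_R1 = (24 - 19.11)²/1100 = 0.02175 W
  P_R2 = (19.11 - 17.72)²/470 = 0.004091 W
  P_R3 = (17.72 - 0)²/8200 = 0.0383 W
  P_R4 = (19.11 - 9.829)²/6200 = 0.01389 W
  P_R5 = (17.72 - 9.829)²/10000 = 0.006229 W
  P_R6 = (0 - 9.829)²/4300 = 0.02247 W
P_total = P_R1 + P_R2 + P_R3 + P_R4 + P_R5 + P_R6 = 0.1067 W

Final answer: 0.1067 W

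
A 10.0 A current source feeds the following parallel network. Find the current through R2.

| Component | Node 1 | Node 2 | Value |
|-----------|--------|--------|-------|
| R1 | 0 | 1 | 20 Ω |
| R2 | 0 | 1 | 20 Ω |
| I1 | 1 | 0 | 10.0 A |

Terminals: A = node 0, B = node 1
All resistors sit directly between nodes 0 and 1, so they are in parallel and share one voltage V; the full source current 10 A splits among them.
1/R_par = 1/20 + 1/20 = 0.1 S  =>  R_par = 10 Ω
V = I × R_par = 10 × 10 = 100 V
I_R2 = V/R2 = 100/20 = 5 A

Final answer: 5 A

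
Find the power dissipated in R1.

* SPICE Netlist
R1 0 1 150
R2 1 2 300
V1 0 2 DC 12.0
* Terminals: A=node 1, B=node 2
Nodal analysis, taking node 2 as the 0 V reference.
Source V1 fixes V_0 = 12 V.
KCL at each unknown node (sum of currents leaving = 0; resistances in Ω):
  Node 1: (V_1 - 12)/150 + (V_1 - 0)/300 = 0
Collecting terms: 0.01 × V_1 = 0.08  =>  V_1 = 8 V
I_R1 = (V_0 - V_1)/R1 = (12 - 8)/150 = 0.02667 A
P_R1 = I_R1² × R1 = (0.02667)² × 150 = 0.1067 W

Final answer: 0.1067 W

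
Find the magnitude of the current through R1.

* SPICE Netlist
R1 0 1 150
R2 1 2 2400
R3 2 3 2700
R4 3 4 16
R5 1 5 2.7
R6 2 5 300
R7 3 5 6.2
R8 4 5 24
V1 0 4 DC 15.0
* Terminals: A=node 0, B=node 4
Nodal analysis, taking node 4 as the 0 V reference.
Source V1 fixes V_0 = 15 V.
KCL at each unknown node (sum of currents leaving = 0; resistances in Ω):
  Node 1: (V_1 - 15)/150 + (V_1 - V_2)/2400 + (V_1 - V_5)/2.7 = 0
  Node 2: (V_2 - V_1)/2400 + (V_2 - V_3)/2700 + (V_2 - V_5)/300 = 0
  Node 3: (V_3 - V_2)/2700 + (V_3 - 0)/16 + (V_3 - V_5)/6.2 = 0
  Node 5: (V_5 - V_1)/2.7 + (V_5 - V_2)/300 + (V_5 - V_3)/6.2 + (V_5 - 0)/24 = 0
Collecting terms (coefficients in siemens):
  0.3775·V_1 - 0.0004167·V_2 - 0.3704·V_5 = 0.1
  0.00412·V_2 - 0.0004167·V_1 - 0.0003704·V_3 - 0.003333·V_5 = 0
  0.2242·V_3 - 0.0003704·V_2 - 0.1613·V_5 = 0
  0.5767·V_5 - 0.3704·V_1 - 0.003333·V_2 - 0.1613·V_3 = 0
Solving these 4 simultaneous equations (Gaussian elimination) gives:
  V_1 = 1.299 V, V_2 = 1.052 V, V_3 = 0.7594 V, V_5 = 1.053 V
I_R1 = (V_0 - V_1)/R1 = (15 - 1.299)/150 = 0.09134 A
|I_R1| = 0.09134 A

Final answer: |I_R1| = 0.09134 A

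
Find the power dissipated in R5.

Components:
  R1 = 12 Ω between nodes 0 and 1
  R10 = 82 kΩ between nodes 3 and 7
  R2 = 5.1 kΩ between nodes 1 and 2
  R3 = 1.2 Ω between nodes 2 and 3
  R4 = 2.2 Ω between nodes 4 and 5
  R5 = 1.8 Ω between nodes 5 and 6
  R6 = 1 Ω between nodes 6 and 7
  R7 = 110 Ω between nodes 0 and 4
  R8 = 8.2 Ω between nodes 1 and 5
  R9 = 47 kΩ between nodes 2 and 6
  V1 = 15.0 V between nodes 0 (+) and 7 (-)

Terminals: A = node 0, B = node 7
Nodal analysis, taking node 7 as the 0 V reference.
Source V1 fixes V_0 = 15 V.
KCL at each unknown node (sum of currents leaving = 0; resistances in Ω):
  Node 1: (V_1 - 15)/12 + (V_1 - V_2)/5100 + (V_1 - V_5)/8.2 = 0
  Node 2: (V_2 - V_1)/5100 + (V_2 - V_3)/1.2 + (V_2 - V_6)/47000 = 0
  Node 3: (V_3 - V_2)/1.2 + (V_3 - 0)/82000 = 0
  Node 4: (V_4 - V_5)/2.2 + (V_4 - 15)/110 = 0
  Node 5: (V_5 - V_4)/2.2 + (V_5 - V_6)/1.8 + (V_5 - V_1)/8.2 = 0
  Node 6: (V_6 - V_5)/1.8 + (V_6 - 0)/1 + (V_6 - V_2)/47000 = 0
Collecting terms (coefficients in siemens):
  0.2055·V_1 - 0.0001961·V_2 - 0.122·V_5 = 1.25
  0.8336·V_2 - 0.0001961·V_1 - 0.8333·V_3 - 0.00002128·V_6 = 0
  0.8333·V_3 - 0.8333·V_2 = 0
  0.4636·V_4 - 0.4545·V_5 = 0.1364
  1.132·V_5 - 0.122·V_1 - 0.4545·V_4 - 0.5556·V_6 = 0
  1.556·V_6 - 0.00002128·V_2 - 0.5556·V_5 = 0
Solving these 6 simultaneous equations (Gaussian elimination) gives:
  V_1 = 7.341 V, V_2 = 6.34 V, V_3 = 6.34 V, V_4 = 2.361 V
  V_5 = 2.108 V, V_6 = 0.7531 V
I_R5 = (V_5 - V_6)/R5 = (2.108 - 0.7531)/1.8 = 0.753 A
P_R5 = I_R5² × R5 = (0.753)² × 1.8 = 1.021 W

Final answer: 1.021 W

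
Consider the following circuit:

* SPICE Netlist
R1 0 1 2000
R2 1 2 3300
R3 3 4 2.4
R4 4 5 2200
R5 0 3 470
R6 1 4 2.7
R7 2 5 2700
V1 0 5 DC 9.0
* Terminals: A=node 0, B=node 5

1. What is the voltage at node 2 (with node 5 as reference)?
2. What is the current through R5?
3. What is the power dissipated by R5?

Nodal analysis, taking node 5 as the 0 V reference.
Source V1 fixes V_0 = 9 V.
KCL at each unknown node (sum of currents leaving = 0; resistances in Ω):
  Node 1: (V_1 - 9)/2000 + (V_1 - V_2)/3300 + (V_1 - V_4)/2.7 = 0
  Node 2: (V_2 - V_1)/3300 + (V_2 - 0)/2700 = 0
  Node 3: (V_3 - V_4)/2.4 + (V_3 - 9)/470 = 0
  Node 4: (V_4 - V_3)/2.4 + (V_4 - 0)/2200 + (V_4 - V_1)/2.7 = 0
Collecting terms (coefficients in siemens):
  0.3712·V_1 - 0.000303·V_2 - 0.3704·V_4 = 0.0045
  0.0006734·V_2 - 0.000303·V_1 = 0
  0.4188·V_3 - 0.4167·V_4 = 0.01915
  0.7875·V_4 - 0.3704·V_1 - 0.4167·V_3 = 0
Solving these 4 simultaneous equations (Gaussian elimination) gives:
  V_1 = 7.273 V, V_2 = 3.273 V, V_3 = 7.282 V, V_4 = 7.274 V
Part 1:
  Read off the nodal solution: V_2 = 3.273 V
Part 2:
  I_R5 = (V_0 - V_3)/R5 = (9 - 7.282)/470 = 0.003655 A
  Magnitude: I_R5 = 0.003655 A
Part 3:
  I_R5 = (V_0 - V_3)/R5 = (9 - 7.282)/470 = 0.003655 A
  P_R5 = I_R5² × R5 = (0.003655)² × 470 = 0.006277 W

Final answers:
1. V_2 = 3.273 V
2. I_R5 = 0.003655 A
3. P_R5 = 0.006277 W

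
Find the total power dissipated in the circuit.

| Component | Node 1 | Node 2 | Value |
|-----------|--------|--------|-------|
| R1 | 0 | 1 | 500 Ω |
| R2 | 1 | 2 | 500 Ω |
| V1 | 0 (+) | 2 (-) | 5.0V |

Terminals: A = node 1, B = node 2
Nodal analysis, taking node 2 as the 0 V reference.
Source V1 fixes V_0 = 5 V.
KCL at each unknown node (sum of currents leaving = 0; resistances in Ω):
  Node 1: (V_1 - 5)/500 + (V_1 - 0)/500 = 0
Collecting terms: 0.004 × V_1 = 0.01  =>  V_1 = 2.5 V
Power in each resistor, P = (ΔV)²/R:
  P_R1 = (5 - 2.5)²/500 = 0.0125 W
  P_R2 = (2.5 - 0)²/500 = 0.0125 W
P_total = P_R1 + P_R2 = 0.025 W

Final answer: 0.025 W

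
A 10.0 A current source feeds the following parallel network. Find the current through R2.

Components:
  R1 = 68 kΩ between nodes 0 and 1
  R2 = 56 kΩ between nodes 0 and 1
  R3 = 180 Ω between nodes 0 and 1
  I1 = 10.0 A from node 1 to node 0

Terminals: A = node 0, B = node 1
All resistors sit directly between nodes 0 and 1, so they are in parallel and share one voltage V; the full source current 10 A splits among them.
1/R_par = 1/68000 + 1/56000 + 1/180 = 0.005588 S  =>  R_par = 179 Ω
V = I × R_par = 10 × 179 = 1790 V
I_R2 = V/R2 = 1790/56000 = 0.03196 A

Final answer: 0.03196 A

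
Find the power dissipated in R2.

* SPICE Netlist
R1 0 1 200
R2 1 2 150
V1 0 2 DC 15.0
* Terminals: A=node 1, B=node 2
Nodal analysis, taking node 2 as the 0 V reference.
Source V1 fixes V_0 = 15 V.
KCL at each unknown node (sum of currents leaving = 0; resistances in Ω):
  Node 1: (V_1 - 15)/200 + (V_1 - 0)/150 = 0
Collecting terms: 0.01167 × V_1 = 0.075  =>  V_1 = 6.429 V
I_R2 = (V_1 - V_2)/R2 = (6.429 - 0)/150 = 0.04286 A
P_R2 = I_R2² × R2 = (0.04286)² × 150 = 0.2755 W

Final answer: 0.2755 W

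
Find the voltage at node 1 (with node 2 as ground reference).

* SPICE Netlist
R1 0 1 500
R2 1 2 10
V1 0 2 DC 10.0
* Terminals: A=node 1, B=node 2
Nodal analysis, taking node 2 as the 0 V reference.
Source V1 fixes V_0 = 10 V.
KCL at each unknown node (sum of currents leaving = 0; resistances in Ω):
  Node 1: (V_1 - 10)/500 + (V_1 - 0)/10 = 0
Collecting terms: 0.102 × V_1 = 0.02  =>  V_1 = 0.1961 V
The requested potential is V_1 = 0.1961 V.

Final answer: V_1 = 0.1961 V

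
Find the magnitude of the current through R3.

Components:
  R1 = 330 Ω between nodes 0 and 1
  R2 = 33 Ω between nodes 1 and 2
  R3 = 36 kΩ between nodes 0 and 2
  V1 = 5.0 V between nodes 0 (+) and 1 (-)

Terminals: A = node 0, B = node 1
Nodal analysis, taking node 1 as the 0 V reference.
Source V1 fixes V_0 = 5 V.
KCL at each unknown node (sum of currents leaving = 0; resistances in Ω):
  Node 2: (V_2 - 0)/33 + (V_2 - 5)/36000 = 0
Collecting terms: 0.03033 × V_2 = 0.0001389  =>  V_2 = 0.004579 V
I_R3 = (V_0 - V_2)/R3 = (5 - 0.004579)/36000 = 0.0001388 A
|I_R3| = 0.0001388 A

Final answer: |I_R3| = 0.0001388 A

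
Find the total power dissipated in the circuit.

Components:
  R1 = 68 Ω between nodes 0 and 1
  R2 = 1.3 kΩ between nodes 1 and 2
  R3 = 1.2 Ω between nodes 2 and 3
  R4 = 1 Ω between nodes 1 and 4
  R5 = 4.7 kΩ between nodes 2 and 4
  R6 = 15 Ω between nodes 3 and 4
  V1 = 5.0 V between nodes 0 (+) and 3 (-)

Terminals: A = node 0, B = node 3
Nodal analysis, taking node 3 as the 0 V reference.
Source V1 fixes V_0 = 5 V.
KCL at each unknown node (sum of currents leaving = 0; resistances in Ω):
  Node 1: (V_1 - 5)/68 + (V_1 - V_2)/1300 + (V_1 - V_4)/1 = 0
  Node 2: (V_2 - V_1)/1300 + (V_2 - 0)/1.2 + (V_2 - V_4)/4700 = 0
  Node 4: (V_4 - V_1)/1 + (V_4 - V_2)/4700 + (V_4 - 0)/15 = 0
Collecting terms (coefficients in siemens):
  1.015·V_1 - 0.0007692·V_2 - 1·V_4 = 0.07353
  0.8343·V_2 - 0.0007692·V_1 - 0.0002128·V_4 = 0
  1.067·V_4 - 1·V_1 - 0.0002128·V_2 = 0
Solving these 3 simultaneous equations (Gaussian elimination) gives:
  V_1 = 0.9407 V, V_2 = 0.001092 V, V_4 = 0.8818 V
Power in each resistor, P = (ΔV)²/R:
  P_R1 = (5 - 0.9407)²/68 = 0.2423 W
  P_R2 = (0.9407 - 0.001092)²/1300 = 0.0006792 W
  P_R3 = (0.001092 - 0)²/1.2 = 0.0000009941 W
  P_R4 = (0.9407 - 0.8818)²/1 = 0.003478 W
  P_R5 = (0.001092 - 0.8818)²/4700 = 0.000165 W
  P_R6 = (0 - 0.8818)²/15 = 0.05183 W
P_total = P_R1 + P_R2 + P_R3 + P_R4 + P_R5 + P_R6 = 0.2985 W

Final answer: 0.2985 W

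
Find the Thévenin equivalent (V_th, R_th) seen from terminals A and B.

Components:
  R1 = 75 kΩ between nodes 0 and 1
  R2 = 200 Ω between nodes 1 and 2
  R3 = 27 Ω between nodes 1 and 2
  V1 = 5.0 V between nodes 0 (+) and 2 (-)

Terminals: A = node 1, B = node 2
Step 1 — V_th is the open-circuit voltage V_A - V_B (nothing connected across the terminals).
Nodal analysis, taking node 2 as the 0 V reference.
Source V1 fixes V_0 = 5 V.
KCL at each unknown node (sum of currents leaving = 0; resistances in Ω):
  Node 1: (V_1 - 5)/75000 + (V_1 - 0)/200 + (V_1 - 0)/27 = 0
Collecting terms: 0.04205 × V_1 = 0.00006667  =>  V_1 = 0.001585 V
V_th = V_1 - V_2 = 0.001585 - 0 = 0.001585 V
Step 2 — R_th: zero the source — replace V1 by a short circuit (node 2 merges into node 0) — and find the resistance seen between A (node 1) and B (node 0).
Reduce the network between node 1 (A) and node 0 (B) by series/parallel combination:
  Rp1 = R1 ‖ R2 ‖ R3 (parallel, all between nodes 0 and 1) = 1/(1/75000 + 1/200 + 1/27) = 23.78 Ω
R_th = 23.78 Ω

Final answer: V_th = 0.001585 V, R_th = 23.78 Ω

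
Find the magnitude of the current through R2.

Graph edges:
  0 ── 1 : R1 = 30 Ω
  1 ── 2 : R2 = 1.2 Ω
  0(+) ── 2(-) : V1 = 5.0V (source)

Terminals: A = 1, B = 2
Nodal analysis, taking node 2 as the 0 V reference.
Source V1 fixes V_0 = 5 V.
KCL at each unknown node (sum of currents leaving = 0; resistances in Ω):
  Node 1: (V_1 - 5)/30 + (V_1 - 0)/1.2 = 0
Collecting terms: 0.8667 × V_1 = 0.1667  =>  V_1 = 0.1923 V
I_R2 = (V_1 - V_2)/R2 = (0.1923 - 0)/1.2 = 0.1603 A
|I_R2| = 0.1603 A

Final answer: |I_R2| = 0.1603 A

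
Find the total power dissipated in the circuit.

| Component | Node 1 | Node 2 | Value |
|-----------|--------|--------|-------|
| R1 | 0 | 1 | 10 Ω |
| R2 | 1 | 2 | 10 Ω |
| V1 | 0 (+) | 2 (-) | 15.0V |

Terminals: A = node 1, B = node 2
Nodal analysis, taking node 2 as the 0 V reference.
Source V1 fixes V_0 = 15 V.
KCL at each unknown node (sum of currents leaving = 0; resistances in Ω):
  Node 1: (V_1 - 15)/10 + (V_1 - 0)/10 = 0
Collecting terms: 0.2 × V_1 = 1.5  =>  V_1 = 7.5 V
Power in each resistor, P = (ΔV)²/R:
  P_R1 = (15 - 7.5)²/10 = 5.625 W
  P_R2 = (7.5 - 0)²/10 = 5.625 W
P_total = P_R1 + P_R2 = 11.25 W

Final answer: 11.25 W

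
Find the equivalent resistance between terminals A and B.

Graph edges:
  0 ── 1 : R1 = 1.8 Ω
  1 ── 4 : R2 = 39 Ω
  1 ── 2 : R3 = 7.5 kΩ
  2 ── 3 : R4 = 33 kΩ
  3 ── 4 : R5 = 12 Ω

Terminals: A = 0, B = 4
Reduce the network between node 0 (A) and node 4 (B) by series/parallel combination:
  Rs1 = R3 + R4 (series, joined only at node 2) = 7500 + 33000 = 40500 Ω
  Rs2 = R5 + Rs1 (series, joined only at node 3) = 12 + 40500 = 40510 Ω
  Rp1 = R2 ‖ Rs2 (parallel, both between nodes 1 and 4) = 1/(1/39 + 1/40510) = 38.96 Ω
  Rs3 = R1 + Rp1 (series, joined only at node 1) = 1.8 + 38.96 = 40.76 Ω
R_eq = 40.76 Ω

Final answer: 40.76 Ω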